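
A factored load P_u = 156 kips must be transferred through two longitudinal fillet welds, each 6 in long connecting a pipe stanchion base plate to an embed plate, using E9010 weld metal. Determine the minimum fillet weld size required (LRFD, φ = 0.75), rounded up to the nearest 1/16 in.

E90XX → F_EXX = 90 ksi.
Total weld length L = 12 in.
Required throat t_e = P_u / (φ × 0.6 F_EXX × L) = 156 / (0.75 × 0.6 × 90 × 12) = 0.321 in.
Required leg w = t_e / 0.707 = 0.454 in → use 1/2 in.

w = 1/2 in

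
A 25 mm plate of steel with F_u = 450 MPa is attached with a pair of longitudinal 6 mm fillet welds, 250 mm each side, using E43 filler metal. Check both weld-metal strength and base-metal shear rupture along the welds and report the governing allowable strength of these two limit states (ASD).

E43XX → F_EXX = 430 MPa.
t_e = 0.707 × 6 = 4.242 mm; L = 500 mm.
Weld metal: R_n/Ω = (1/2.0) × 0.6 × 430 × 4.242 × 500 × 10⁻³ = 273.6 kN.
Base metal (shear rupture): R_n/Ω = (1/2.0) × 0.6 × 450 × 25 × 500 × 10⁻³ = 1688 kN.
Governing: weld metal.

R_n/Ω ≈ 274 kN (weld metal governs)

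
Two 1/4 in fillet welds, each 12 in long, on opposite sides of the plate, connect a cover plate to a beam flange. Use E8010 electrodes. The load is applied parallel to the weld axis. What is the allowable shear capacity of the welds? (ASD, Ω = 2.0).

E80XX → F_EXX = 80 ksi.
Effective throat t_e = 0.707 × 0.25 = 0.1767 in.
Total length L = 24 in; A_we = 0.1767 × 24 = 4.242 in².
F_nw = 0.6 F_EXX = 0.6 × 80 = 48 ksi.
R_n = 48 × 4.242 = 203.6 kip; R_n/Ω = 203.6/2.0 = 101.8 kip.

R_n/Ω ≈ 102 kip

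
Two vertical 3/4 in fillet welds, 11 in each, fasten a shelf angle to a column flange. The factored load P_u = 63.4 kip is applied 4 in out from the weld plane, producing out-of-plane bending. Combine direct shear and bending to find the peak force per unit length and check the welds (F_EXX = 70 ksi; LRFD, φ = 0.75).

L_w = 2 × 11 = 22 in; section modulus (unit throat) S = 2 × L²/6 = 40.33 in².
Direct shear f_v = P/L_w = 63.4/22 = 2.882 kip/in.
Moment M = P × e = 63.4 × 4 = 253.6 kip·in; bending f_b = M/S = 6.288 kip/in.
f_max = √(f_v² + f_b²) = √(2.882² + 6.288²) = 6.917 kip/in.
φr_n = 0.75 × 0.6 × 70 × (0.707 × 0.75) = 16.7 kip/in → adequate.

f_max ≈ 6.92 kip/in; adequate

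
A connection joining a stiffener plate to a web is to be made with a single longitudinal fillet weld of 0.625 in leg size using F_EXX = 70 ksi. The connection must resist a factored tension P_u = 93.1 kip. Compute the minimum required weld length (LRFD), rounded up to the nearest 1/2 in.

Throat t_e = 0.707 × 0.625 = 0.4419 in.
φr_n = 0.75 × 0.6 × 70 × 0.4419 = 13.92 kip/in.
L_req = P_u / φr_n = 93.1 / 13.92 = 6.689 in total.
Round up → use L = 7 in.

L = 7 in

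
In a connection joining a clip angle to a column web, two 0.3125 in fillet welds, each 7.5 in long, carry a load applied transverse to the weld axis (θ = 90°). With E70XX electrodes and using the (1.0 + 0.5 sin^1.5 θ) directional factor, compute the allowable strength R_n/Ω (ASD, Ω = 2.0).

R_n/Ω ≈ 104 kips

E70XX → F_EXX = 70 ksi.
t_e = 0.707 × 0.3125 = 0.2209 in; A_we = 0.2209 × 15 = 3.314 in².
Directional factor: 1.0 + 0.5 sin^1.5(90°) = 1.5.
F_nw = 0.6 × 70 × 1.5 = 63 ksi.
R_n/Ω = (63 × 3.314) / 2.0 = 104.4 kips.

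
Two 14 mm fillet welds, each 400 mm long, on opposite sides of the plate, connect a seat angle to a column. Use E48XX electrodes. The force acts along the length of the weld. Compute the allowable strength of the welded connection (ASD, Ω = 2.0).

R_n/Ω ≈ 1140 kN

E48XX → F_EXX = 480 MPa.
Effective throat t_e = 0.707 × 14 = 9.898 mm.
Total length L = 800 mm; A_we = 9.898 × 800 = 7918 mm².
F_nw = 0.6 F_EXX = 0.6 × 480 = 288 MPa.
R_n = 288 × 7918 × 10⁻³ = 2280 kN; R_n/Ω = 2280/2.0 = 1140 kN.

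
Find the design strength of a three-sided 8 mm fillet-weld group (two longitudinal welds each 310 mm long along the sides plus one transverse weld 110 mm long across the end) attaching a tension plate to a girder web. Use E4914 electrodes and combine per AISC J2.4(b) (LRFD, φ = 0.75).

φR_n ≈ 910 kN

E49XX → F_EXX = 490 MPa.
t_e = 0.707 × 8 = 5.656 mm.
R_nwl = 0.6 × 490 × 5.656 × 620 × 10⁻³ = 1031 kN (longitudinal, 2 welds).
R_nwt = 0.6 × 490 × 5.656 × 110 × 10⁻³ = 182.9 kN (transverse, base value).
(i) R_nwl + R_nwt = 1214 kN; (ii) 0.85 R_nwl + 1.5 R_nwt = 1151 kN.
R_n = max = 1214 kN [governs: (i)]; φR_n = 910.4 kN.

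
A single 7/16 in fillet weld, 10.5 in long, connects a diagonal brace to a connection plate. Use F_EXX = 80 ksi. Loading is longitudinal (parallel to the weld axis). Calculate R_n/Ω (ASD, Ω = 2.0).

Effective throat t_e = 0.707 × 0.4375 = 0.3093 in.
Total length L = 10.5 in; A_we = 0.3093 × 10.5 = 3.248 in².
F_nw = 0.6 F_EXX = 0.6 × 80 = 48 ksi.
R_n = 48 × 3.248 = 155.9 kip; R_n/Ω = 155.9/2.0 = 77.95 kip.

R_n/Ω ≈ 77.9 kip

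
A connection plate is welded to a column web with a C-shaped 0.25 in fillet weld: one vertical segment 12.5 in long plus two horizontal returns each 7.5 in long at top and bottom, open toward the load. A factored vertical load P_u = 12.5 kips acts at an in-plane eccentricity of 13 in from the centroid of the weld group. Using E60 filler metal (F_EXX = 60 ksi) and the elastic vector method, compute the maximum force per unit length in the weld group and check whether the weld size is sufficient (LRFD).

Total weld length L_w = 27.5 in. Treat welds as unit-width lines.
Centroid: x̄ = 2×7.5×3.75 / 27.5 = 2.045 in from the vertical weld.
Polar moment about centroid: J = I_x + I_y = [12.5³/12 + 2×7.5×6.25²] + [12.5×2.045² + 2(7.5³/12 + 7.5×1.705²)] = 914.9 in³.
Direct shear f_v = P/L_w = 12.5 / 27.5 = 0.4545 kip/in (vertical).
Torsion M = P·e = 12.5 × 13 = 162.5 kip·in.
Critical point at (x, y) = (5.455, 6.25) from centroid. f_tx = M·y/J = 1.11 kip/in; f_ty = M·x/J = 0.9688 kip/in.
Resultant f_max = √[f_tx² + (f_v + f_ty)²] = √[1.11² + (0.4545 + 0.9688)²] = 1.805 kip/in.
Capacity per unit length: φr_n = 0.75 × 0.6 × 60 × (0.707 × 0.25) = 4.772 kip/in.
1.805 ≤ 4.772 → adequate.

f_max ≈ 1.81 kip/in; adequate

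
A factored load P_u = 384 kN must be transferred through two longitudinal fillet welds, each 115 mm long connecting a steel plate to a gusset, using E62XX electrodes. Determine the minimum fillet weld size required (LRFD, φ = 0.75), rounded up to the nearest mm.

w = 9 mm

E62XX → F_EXX = 620 MPa.
Total weld length L = 230 mm.
Required throat t_e = P_u / (φ × 0.6 F_EXX × L) = 384 / (0.75 × 0.6 × 620 × 230 × 10⁻³) = 5.984 mm.
Required leg w = t_e / 0.707 = 8.464 mm → use 9 mm.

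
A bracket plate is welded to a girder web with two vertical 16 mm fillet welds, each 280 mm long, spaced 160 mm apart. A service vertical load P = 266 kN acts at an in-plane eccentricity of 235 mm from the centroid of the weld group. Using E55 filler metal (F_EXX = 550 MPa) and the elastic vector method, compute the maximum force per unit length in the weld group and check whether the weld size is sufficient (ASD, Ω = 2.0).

Total weld length L_w = 560 mm. Treat welds as unit-width lines.
Polar moment about centroid: J = 2[d³/12 + d(b/2)²] = 2[280³/12 + 280×80²] = 7243000 mm³.
Direct shear f_v = P/L_w = 266×10³ / 560 = 475 N/mm (vertical).
Torsion M = P·e = 266×10³ × 235 = 62510000 N·mm.
Critical point at (x, y) = (80, 140) from centroid. f_tx = M·y/J = 1208 N/mm; f_ty = M·x/J = 690.5 N/mm.
Resultant f_max = √[f_tx² + (f_v + f_ty)²] = √[1208² + (475 + 690.5)²] = 1679 N/mm.
Capacity per unit length: r_n/Ω = (1/2.0) × 0.6 × 550 × (0.707 × 16) = 1866 N/mm.
1679 ≤ 1866 → adequate.

f_max ≈ 1680 N/mm; adequate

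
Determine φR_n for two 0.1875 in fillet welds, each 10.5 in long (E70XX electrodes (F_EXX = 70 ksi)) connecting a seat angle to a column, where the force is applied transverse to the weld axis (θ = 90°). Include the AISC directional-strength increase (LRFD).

t_e = 0.707 × 0.1875 = 0.1326 in; A_we = 0.1326 × 21 = 2.784 in².
Directional factor: 1.0 + 0.5 sin^1.5(90°) = 1.5.
F_nw = 0.6 × 70 × 1.5 = 63 ksi.
φR_n = 0.75 × 63 × 2.784 = 131.5 kip.

φR_n ≈ 132 kip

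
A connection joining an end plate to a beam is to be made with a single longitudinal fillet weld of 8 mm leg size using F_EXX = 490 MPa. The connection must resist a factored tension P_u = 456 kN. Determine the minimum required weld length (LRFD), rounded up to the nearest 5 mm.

Throat t_e = 0.707 × 8 = 5.656 mm.
φr_n = 0.75 × 0.6 × 490 × 5.656 × 10⁻³ = 1.247 kN/mm.
L_req = P_u / φr_n = 456 / 1.247 = 365.6 mm total.
Round up → use L = 370 mm.

L = 370 mm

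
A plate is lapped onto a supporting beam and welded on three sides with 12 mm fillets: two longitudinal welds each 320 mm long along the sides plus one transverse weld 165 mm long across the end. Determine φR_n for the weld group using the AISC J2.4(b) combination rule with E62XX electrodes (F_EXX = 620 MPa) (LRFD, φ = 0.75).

φR_n ≈ 1910 kN

t_e = 0.707 × 12 = 8.484 mm.
R_nwl = 0.6 × 620 × 8.484 × 640 × 10⁻³ = 2020 kN (longitudinal, 2 welds).
R_nwt = 0.6 × 620 × 8.484 × 165 × 10⁻³ = 520.7 kN (transverse, base value).
(i) R_nwl + R_nwt = 2541 kN; (ii) 0.85 R_nwl + 1.5 R_nwt = 2498 kN.
R_n = max = 2541 kN [governs: (i)]; φR_n = 1905 kN.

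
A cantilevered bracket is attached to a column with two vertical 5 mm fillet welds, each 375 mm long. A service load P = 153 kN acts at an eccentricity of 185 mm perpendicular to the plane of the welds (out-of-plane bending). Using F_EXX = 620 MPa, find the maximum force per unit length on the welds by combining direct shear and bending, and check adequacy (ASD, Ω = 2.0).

L_w = 2 × 375 = 750 mm; section modulus (unit throat) S = 2 × L²/6 = 46880 mm².
Direct shear f_v = P/L_w = 153×10³/750 = 204 N/mm.
Moment M = P × e = 153×10³ × 185 = 28305000 N·mm; bending f_b = M/S = 603.8 N/mm.
f_max = √(f_v² + f_b²) = √(204² + 603.8²) = 637.4 N/mm.
r_n/Ω = (1/2.0) × 0.6 × 620 × (0.707 × 5) = 657.5 N/mm → adequate.

f_max ≈ 637 N/mm; adequate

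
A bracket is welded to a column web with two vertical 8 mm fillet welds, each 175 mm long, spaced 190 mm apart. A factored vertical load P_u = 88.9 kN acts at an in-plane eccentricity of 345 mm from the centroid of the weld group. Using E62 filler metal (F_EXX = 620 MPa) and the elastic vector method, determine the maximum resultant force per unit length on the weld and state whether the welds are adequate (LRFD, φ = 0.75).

f_max ≈ 1180 N/mm; adequate

Total weld length L_w = 350 mm. Treat welds as unit-width lines.
Polar moment about centroid: J = 2[d³/12 + d(b/2)²] = 2[175³/12 + 175×95²] = 4052000 mm³.
Direct shear f_v = P/L_w = 88.9×10³ / 350 = 254 N/mm (vertical).
Torsion M = P·e = 88.9×10³ × 345 = 30670000 N·mm.
Critical point at (x, y) = (95, 87.5) from centroid. f_tx = M·y/J = 662.3 N/mm; f_ty = M·x/J = 719.1 N/mm.
Resultant f_max = √[f_tx² + (f_v + f_ty)²] = √[662.3² + (254 + 719.1)²] = 1177 N/mm.
Capacity per unit length: φr_n = 0.75 × 0.6 × 620 × (0.707 × 8) = 1578 N/mm.
1177 ≤ 1578 → adequate.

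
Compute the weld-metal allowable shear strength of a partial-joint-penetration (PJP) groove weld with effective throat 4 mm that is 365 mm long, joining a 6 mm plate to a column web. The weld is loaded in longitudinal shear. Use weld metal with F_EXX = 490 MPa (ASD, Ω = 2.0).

Effective throat (given) t_e = 4 mm.
A_we = 4 × 365 = 1460 mm².
F_nw = 0.6 F_EXX = 294 MPa.
R_n/Ω = (294 × 1460) / 2.0 × 10⁻³ = 214.6 kN.

R_n/Ω ≈ 215 kN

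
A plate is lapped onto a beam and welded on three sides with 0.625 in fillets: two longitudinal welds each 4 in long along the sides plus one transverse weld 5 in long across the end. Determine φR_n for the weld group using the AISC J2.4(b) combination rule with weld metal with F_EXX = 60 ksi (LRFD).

t_e = 0.707 × 0.625 = 0.4419 in.
R_nwl = 0.6 × 60 × 0.4419 × 8 = 127.3 kip (longitudinal, 2 welds).
R_nwt = 0.6 × 60 × 0.4419 × 5 = 79.54 kip (transverse, base value).
(i) R_nwl + R_nwt = 206.8 kip; (ii) 0.85 R_nwl + 1.5 R_nwt = 227.5 kip.
R_n = max = 227.5 kip [governs: (ii)]; φR_n = 170.6 kip.

φR_n ≈ 171 kip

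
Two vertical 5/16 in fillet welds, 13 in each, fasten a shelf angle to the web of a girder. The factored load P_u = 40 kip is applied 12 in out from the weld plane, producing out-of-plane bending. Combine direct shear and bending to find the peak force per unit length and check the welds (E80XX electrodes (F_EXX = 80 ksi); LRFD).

f_max ≈ 8.66 kip/in; NOT adequate

L_w = 2 × 13 = 26 in; section modulus (unit throat) S = 2 × L²/6 = 56.33 in².
Direct shear f_v = P/L_w = 40/26 = 1.538 kip/in.
Moment M = P × e = 40 × 12 = 480 kip·in; bending f_b = M/S = 8.521 kip/in.
f_max = √(f_v² + f_b²) = √(1.538² + 8.521²) = 8.658 kip/in.
φr_n = 0.75 × 0.6 × 80 × (0.707 × 0.3125) = 7.954 kip/in → NOT adequate.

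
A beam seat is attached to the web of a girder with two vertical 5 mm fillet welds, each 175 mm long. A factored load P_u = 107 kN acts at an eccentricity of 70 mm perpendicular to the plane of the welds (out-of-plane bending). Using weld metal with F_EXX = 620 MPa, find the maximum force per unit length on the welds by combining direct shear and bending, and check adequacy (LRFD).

f_max ≈ 795 N/mm; adequate

L_w = 2 × 175 = 350 mm; section modulus (unit throat) S = 2 × L²/6 = 10210 mm².
Direct shear f_v = P/L_w = 107×10³/350 = 305.7 N/mm.
Moment M = P × e = 107×10³ × 70 = 7490000 N·mm; bending f_b = M/S = 733.7 N/mm.
f_max = √(f_v² + f_b²) = √(305.7² + 733.7²) = 794.9 N/mm.
φr_n = 0.75 × 0.6 × 620 × (0.707 × 5) = 986.3 N/mm → adequate.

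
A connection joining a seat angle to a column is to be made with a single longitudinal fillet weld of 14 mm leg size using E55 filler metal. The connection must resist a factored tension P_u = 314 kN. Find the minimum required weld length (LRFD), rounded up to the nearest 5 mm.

E55XX → F_EXX = 550 MPa.
Throat t_e = 0.707 × 14 = 9.898 mm.
φr_n = 0.75 × 0.6 × 550 × 9.898 × 10⁻³ = 2.45 kN/mm.
L_req = P_u / φr_n = 314 / 2.45 = 128.2 mm total.
Round up → use L = 130 mm.

L = 130 mm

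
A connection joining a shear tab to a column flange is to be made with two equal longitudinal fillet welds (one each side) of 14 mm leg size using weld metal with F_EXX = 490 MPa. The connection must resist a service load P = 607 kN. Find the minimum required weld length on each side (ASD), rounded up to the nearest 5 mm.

L = 210 mm on each side

Throat t_e = 0.707 × 14 = 9.898 mm.
r_n/Ω = (0.6 × 490 × 9.898) / 2.0 = 1455 N/mm = 1.455 kN/mm.
L_req = P / (r_n/Ω) = 607 / 1.455 = 417.2 mm total.
Per side: 417.2 / 2 = 208.6 mm.
Round up → use L = 210 mm on each side.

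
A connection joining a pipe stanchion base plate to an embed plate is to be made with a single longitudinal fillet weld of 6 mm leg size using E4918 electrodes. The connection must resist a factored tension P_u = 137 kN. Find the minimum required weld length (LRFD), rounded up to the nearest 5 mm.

L = 150 mm

E49XX → F_EXX = 490 MPa.
Throat t_e = 0.707 × 6 = 4.242 mm.
φr_n = 0.75 × 0.6 × 490 × 4.242 × 10⁻³ = 0.9354 kN/mm.
L_req = P_u / φr_n = 137 / 0.9354 = 146.5 mm total.
Round up → use L = 150 mm.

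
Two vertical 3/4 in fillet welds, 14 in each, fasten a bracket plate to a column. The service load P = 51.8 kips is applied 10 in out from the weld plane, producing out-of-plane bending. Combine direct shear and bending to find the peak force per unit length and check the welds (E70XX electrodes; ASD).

E70XX → F_EXX = 70 ksi.
L_w = 2 × 14 = 28 in; section modulus (unit throat) S = 2 × L²/6 = 65.33 in².
Direct shear f_v = P/L_w = 51.8/28 = 1.85 kip/in.
Moment M = P × e = 51.8 × 10 = 518 kip·in; bending f_b = M/S = 7.929 kip/in.
f_max = √(f_v² + f_b²) = √(1.85² + 7.929²) = 8.142 kip/in.
r_n/Ω = (1/2.0) × 0.6 × 70 × (0.707 × 0.75) = 11.14 kip/in → adequate.

f_max ≈ 8.14 kip/in; adequate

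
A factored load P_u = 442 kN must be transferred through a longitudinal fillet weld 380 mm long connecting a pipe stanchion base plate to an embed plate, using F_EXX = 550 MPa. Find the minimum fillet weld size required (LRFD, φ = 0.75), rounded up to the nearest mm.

w = 7 mm

Total weld length L = 380 mm.
Required throat t_e = P_u / (φ × 0.6 F_EXX × L) = 442 / (0.75 × 0.6 × 550 × 380 × 10⁻³) = 4.7 mm.
Required leg w = t_e / 0.707 = 6.647 mm → use 7 mm.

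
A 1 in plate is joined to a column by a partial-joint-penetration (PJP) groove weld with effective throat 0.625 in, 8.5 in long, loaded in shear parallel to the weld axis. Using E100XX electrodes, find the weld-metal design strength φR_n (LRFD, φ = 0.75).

E100XX → F_EXX = 100 ksi.
Effective throat (given) t_e = 0.625 in.
A_we = 0.625 × 8.5 = 5.312 in².
F_nw = 0.6 F_EXX = 60 ksi.
φR_n = 0.75 × 60 × 5.312 = 239.1 kips.

φR_n ≈ 239 kips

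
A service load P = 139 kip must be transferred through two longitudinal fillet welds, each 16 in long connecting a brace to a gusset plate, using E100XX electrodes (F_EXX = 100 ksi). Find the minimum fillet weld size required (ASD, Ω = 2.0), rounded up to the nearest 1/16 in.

Total weld length L = 32 in.
Required throat t_e = P × Ω / (0.6 F_EXX × L) = 139 × 2.0 / (0.6 × 100 × 32) = 0.1448 in.
Required leg w = t_e / 0.707 = 0.2048 in → use 1/4 in.

w = 1/4 in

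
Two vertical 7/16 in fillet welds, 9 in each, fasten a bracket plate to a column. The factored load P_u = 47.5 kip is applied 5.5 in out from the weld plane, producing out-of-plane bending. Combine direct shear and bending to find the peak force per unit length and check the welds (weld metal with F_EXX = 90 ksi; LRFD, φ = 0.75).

f_max ≈ 10 kip/in; adequate

L_w = 2 × 9 = 18 in; section modulus (unit throat) S = 2 × L²/6 = 27 in².
Direct shear f_v = P/L_w = 47.5/18 = 2.639 kip/in.
Moment M = P × e = 47.5 × 5.5 = 261.25 kip·in; bending f_b = M/S = 9.676 kip/in.
f_max = √(f_v² + f_b²) = √(2.639² + 9.676²) = 10.03 kip/in.
φr_n = 0.75 × 0.6 × 90 × (0.707 × 0.4375) = 12.53 kip/in → adequate.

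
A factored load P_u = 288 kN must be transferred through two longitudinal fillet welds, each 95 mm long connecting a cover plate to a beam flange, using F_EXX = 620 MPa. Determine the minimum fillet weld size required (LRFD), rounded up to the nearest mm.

Total weld length L = 190 mm.
Required throat t_e = P_u / (φ × 0.6 F_EXX × L) = 288 / (0.75 × 0.6 × 620 × 190 × 10⁻³) = 5.433 mm.
Required leg w = t_e / 0.707 = 7.684 mm → use 8 mm.

w = 8 mm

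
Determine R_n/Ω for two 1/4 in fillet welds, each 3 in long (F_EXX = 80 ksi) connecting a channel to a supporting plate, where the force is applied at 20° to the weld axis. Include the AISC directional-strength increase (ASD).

R_n/Ω ≈ 28 kip

t_e = 0.707 × 0.25 = 0.1767 in; A_we = 0.1767 × 6 = 1.06 in².
Directional factor: 1.0 + 0.5 sin^1.5(20°) = 1.1.
F_nw = 0.6 × 80 × 1.1 = 52.8 ksi.
R_n/Ω = (52.8 × 1.06) / 2.0 = 28 kip.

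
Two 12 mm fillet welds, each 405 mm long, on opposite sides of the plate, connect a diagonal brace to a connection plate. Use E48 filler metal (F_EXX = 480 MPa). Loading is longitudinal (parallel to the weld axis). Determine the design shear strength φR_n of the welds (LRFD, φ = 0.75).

Effective throat t_e = 0.707 × 12 = 8.484 mm.
Total length L = 810 mm; A_we = 8.484 × 810 = 6872 mm².
F_nw = 0.6 F_EXX = 0.6 × 480 = 288 MPa.
φR_n = 0.75 × 288 × 6872 × 10⁻³ = 1484 kN.

φR_n ≈ 1480 kN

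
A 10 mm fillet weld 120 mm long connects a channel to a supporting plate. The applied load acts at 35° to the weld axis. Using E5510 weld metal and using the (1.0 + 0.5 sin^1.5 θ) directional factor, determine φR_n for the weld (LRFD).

φR_n ≈ 256 kN

E55XX → F_EXX = 550 MPa.
t_e = 0.707 × 10 = 7.07 mm; A_we = 7.07 × 120 = 848.4 mm².
Directional factor: 1.0 + 0.5 sin^1.5(35°) = 1.217.
F_nw = 0.6 × 550 × 1.217 = 401.7 MPa.
φR_n = 0.75 × 401.7 × 848.4 × 10⁻³ = 255.6 kN.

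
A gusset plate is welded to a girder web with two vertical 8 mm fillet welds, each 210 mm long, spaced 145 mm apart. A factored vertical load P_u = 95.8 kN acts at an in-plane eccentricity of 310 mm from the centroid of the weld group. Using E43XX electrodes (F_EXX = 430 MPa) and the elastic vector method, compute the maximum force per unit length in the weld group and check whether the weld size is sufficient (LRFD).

f_max ≈ 1160 N/mm; NOT adequate

Total weld length L_w = 420 mm. Treat welds as unit-width lines.
Polar moment about centroid: J = 2[d³/12 + d(b/2)²] = 2[210³/12 + 210×72.5²] = 3751000 mm³.
Direct shear f_v = P/L_w = 95.8×10³ / 420 = 228.1 N/mm (vertical).
Torsion M = P·e = 95.8×10³ × 310 = 29698000 N·mm.
Critical point at (x, y) = (72.5, 105) from centroid. f_tx = M·y/J = 831.3 N/mm; f_ty = M·x/J = 574 N/mm.
Resultant f_max = √[f_tx² + (f_v + f_ty)²] = √[831.3² + (228.1 + 574)²] = 1155 N/mm.
Capacity per unit length: φr_n = 0.75 × 0.6 × 430 × (0.707 × 8) = 1094 N/mm.
1155 > 1094 → NOT adequate.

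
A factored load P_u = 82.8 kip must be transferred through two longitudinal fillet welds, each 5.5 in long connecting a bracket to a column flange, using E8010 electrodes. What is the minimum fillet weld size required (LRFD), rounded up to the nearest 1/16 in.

E80XX → F_EXX = 80 ksi.
Total weld length L = 11 in.
Required throat t_e = P_u / (φ × 0.6 F_EXX × L) = 82.8 / (0.75 × 0.6 × 80 × 11) = 0.2091 in.
Required leg w = t_e / 0.707 = 0.2957 in → use 5/16 in.

w = 5/16 in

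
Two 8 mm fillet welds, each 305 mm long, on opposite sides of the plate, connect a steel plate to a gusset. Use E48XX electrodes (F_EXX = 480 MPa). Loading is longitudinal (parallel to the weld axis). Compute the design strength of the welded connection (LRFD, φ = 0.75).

Effective throat t_e = 0.707 × 8 = 5.656 mm.
Total length L = 610 mm; A_we = 5.656 × 610 = 3450 mm².
F_nw = 0.6 F_EXX = 0.6 × 480 = 288 MPa.
φR_n = 0.75 × 288 × 3450 × 10⁻³ = 745.2 kN.

φR_n ≈ 745 kN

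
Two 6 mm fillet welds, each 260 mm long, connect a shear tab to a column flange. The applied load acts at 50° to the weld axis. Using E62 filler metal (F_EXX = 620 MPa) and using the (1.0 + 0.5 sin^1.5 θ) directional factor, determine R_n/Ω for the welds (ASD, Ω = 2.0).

t_e = 0.707 × 6 = 4.242 mm; A_we = 4.242 × 520 = 2206 mm².
Directional factor: 1.0 + 0.5 sin^1.5(50°) = 1.335.
F_nw = 0.6 × 620 × 1.335 = 496.7 MPa.
R_n/Ω = (496.7 × 2206) / 2.0 × 10⁻³ = 547.8 kN.

R_n/Ω ≈ 548 kN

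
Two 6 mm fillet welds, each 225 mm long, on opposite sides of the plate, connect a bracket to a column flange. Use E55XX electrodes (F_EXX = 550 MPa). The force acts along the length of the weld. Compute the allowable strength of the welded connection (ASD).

R_n/Ω ≈ 315 kN

Effective throat t_e = 0.707 × 6 = 4.242 mm.
Total length L = 450 mm; A_we = 4.242 × 450 = 1909 mm².
F_nw = 0.6 F_EXX = 0.6 × 550 = 330 MPa.
R_n = 330 × 1909 × 10⁻³ = 629.9 kN; R_n/Ω = 629.9/2.0 = 315 kN.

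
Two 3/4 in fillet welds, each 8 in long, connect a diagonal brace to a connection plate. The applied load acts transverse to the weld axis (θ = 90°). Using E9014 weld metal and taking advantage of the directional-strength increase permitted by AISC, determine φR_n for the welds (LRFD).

φR_n ≈ 515 kips

E90XX → F_EXX = 90 ksi.
t_e = 0.707 × 0.75 = 0.5302 in; A_we = 0.5302 × 16 = 8.484 in².
Directional factor: 1.0 + 0.5 sin^1.5(90°) = 1.5.
F_nw = 0.6 × 90 × 1.5 = 81 ksi.
φR_n = 0.75 × 81 × 8.484 = 515.4 kips.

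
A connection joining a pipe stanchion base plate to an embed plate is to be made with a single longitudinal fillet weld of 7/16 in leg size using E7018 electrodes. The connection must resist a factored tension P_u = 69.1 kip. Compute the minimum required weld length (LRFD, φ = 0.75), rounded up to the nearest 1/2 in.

L = 7.5 in

E70XX → F_EXX = 70 ksi.
Throat t_e = 0.707 × 0.4375 = 0.3093 in.
φr_n = 0.75 × 0.6 × 70 × 0.3093 = 9.743 kip/in.
L_req = P_u / φr_n = 69.1 / 9.743 = 7.092 in total.
Round up → use L = 7.5 in.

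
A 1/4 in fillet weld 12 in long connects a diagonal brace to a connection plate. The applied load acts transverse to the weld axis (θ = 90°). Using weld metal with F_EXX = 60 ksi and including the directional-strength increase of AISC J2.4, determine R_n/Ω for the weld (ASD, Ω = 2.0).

R_n/Ω ≈ 57.3 kips

t_e = 0.707 × 0.25 = 0.1767 in; A_we = 0.1767 × 12 = 2.121 in².
Directional factor: 1.0 + 0.5 sin^1.5(90°) = 1.5.
F_nw = 0.6 × 60 × 1.5 = 54 ksi.
R_n/Ω = (54 × 2.121) / 2.0 = 57.27 kips.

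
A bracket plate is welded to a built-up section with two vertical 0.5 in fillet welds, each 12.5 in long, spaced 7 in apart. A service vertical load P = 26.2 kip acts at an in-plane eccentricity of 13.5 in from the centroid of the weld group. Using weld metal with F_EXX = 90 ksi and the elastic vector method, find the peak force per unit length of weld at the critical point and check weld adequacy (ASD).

Total weld length L_w = 25 in. Treat welds as unit-width lines.
Polar moment about centroid: J = 2[d³/12 + d(b/2)²] = 2[12.5³/12 + 12.5×3.5²] = 631.8 in³.
Direct shear f_v = P/L_w = 26.2 / 25 = 1.048 kip/in (vertical).
Torsion M = P·e = 26.2 × 13.5 = 353.7 kip·in.
Critical point at (x, y) = (3.5, 6.25) from centroid. f_tx = M·y/J = 3.499 kip/in; f_ty = M·x/J = 1.959 kip/in.
Resultant f_max = √[f_tx² + (f_v + f_ty)²] = √[3.499² + (1.048 + 1.959)²] = 4.614 kip/in.
Capacity per unit length: r_n/Ω = (1/2.0) × 0.6 × 90 × (0.707 × 0.5) = 9.544 kip/in.
4.614 ≤ 9.544 → adequate.

f_max ≈ 4.61 kip/in; adequate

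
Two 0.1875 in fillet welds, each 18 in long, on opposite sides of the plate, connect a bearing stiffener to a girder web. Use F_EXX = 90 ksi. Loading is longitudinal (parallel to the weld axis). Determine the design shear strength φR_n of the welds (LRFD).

Effective throat t_e = 0.707 × 0.1875 = 0.1326 in.
Total length L = 36 in; A_we = 0.1326 × 36 = 4.772 in².
F_nw = 0.6 F_EXX = 0.6 × 90 = 54 ksi.
φR_n = 0.75 × 54 × 4.772 = 193.3 kips.

φR_n ≈ 193 kips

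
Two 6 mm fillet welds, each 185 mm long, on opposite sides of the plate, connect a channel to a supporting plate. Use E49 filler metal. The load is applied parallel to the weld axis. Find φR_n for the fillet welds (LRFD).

φR_n ≈ 346 kN

E49XX → F_EXX = 490 MPa.
Effective throat t_e = 0.707 × 6 = 4.242 mm.
Total length L = 370 mm; A_we = 4.242 × 370 = 1570 mm².
F_nw = 0.6 F_EXX = 0.6 × 490 = 294 MPa.
φR_n = 0.75 × 294 × 1570 × 10⁻³ = 346.1 kN.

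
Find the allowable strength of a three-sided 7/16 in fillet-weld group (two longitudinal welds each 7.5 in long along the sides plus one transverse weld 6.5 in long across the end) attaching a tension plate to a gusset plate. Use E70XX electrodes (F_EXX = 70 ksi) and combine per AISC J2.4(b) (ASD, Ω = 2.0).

t_e = 0.707 × 0.4375 = 0.3093 in.
R_nwl = 0.6 × 70 × 0.3093 × 15 = 194.9 kips (longitudinal, 2 welds).
R_nwt = 0.6 × 70 × 0.3093 × 6.5 = 84.44 kips (transverse, base value).
(i) R_nwl + R_nwt = 279.3 kips; (ii) 0.85 R_nwl + 1.5 R_nwt = 292.3 kips.
R_n = max = 292.3 kips [governs: (ii)]; R_n/Ω = 146.2 kips.

R_n/Ω ≈ 146 kips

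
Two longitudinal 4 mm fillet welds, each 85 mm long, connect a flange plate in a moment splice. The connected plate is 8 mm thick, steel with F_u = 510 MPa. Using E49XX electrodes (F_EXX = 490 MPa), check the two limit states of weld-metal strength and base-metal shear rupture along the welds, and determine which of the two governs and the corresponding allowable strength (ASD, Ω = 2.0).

t_e = 0.707 × 4 = 2.828 mm; L = 170 mm.
Weld metal: R_n/Ω = (1/2.0) × 0.6 × 490 × 2.828 × 170 × 10⁻³ = 70.67 kN.
Base metal (shear rupture): R_n/Ω = (1/2.0) × 0.6 × 510 × 8 × 170 × 10⁻³ = 208.1 kN.
Governing: weld metal.

R_n/Ω ≈ 70.7 kN (weld metal governs)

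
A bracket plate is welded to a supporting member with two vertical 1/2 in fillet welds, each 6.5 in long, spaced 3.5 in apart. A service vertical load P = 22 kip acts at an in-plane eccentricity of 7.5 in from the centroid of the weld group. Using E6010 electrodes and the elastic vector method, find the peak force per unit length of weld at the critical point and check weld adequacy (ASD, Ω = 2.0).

E60XX → F_EXX = 60 ksi.
Total weld length L_w = 13 in. Treat welds as unit-width lines.
Polar moment about centroid: J = 2[d³/12 + d(b/2)²] = 2[6.5³/12 + 6.5×1.75²] = 85.58 in³.
Direct shear f_v = P/L_w = 22 / 13 = 1.692 kip/in (vertical).
Torsion M = P·e = 22 × 7.5 = 165 kip·in.
Critical point at (x, y) = (1.75, 3.25) from centroid. f_tx = M·y/J = 6.266 kip/in; f_ty = M·x/J = 3.374 kip/in.
Resultant f_max = √[f_tx² + (f_v + f_ty)²] = √[6.266² + (1.692 + 3.374)²] = 8.058 kip/in.
Capacity per unit length: r_n/Ω = (1/2.0) × 0.6 × 60 × (0.707 × 0.5) = 6.363 kip/in.
8.058 > 6.363 → NOT adequate.

f_max ≈ 8.06 kip/in; NOT adequate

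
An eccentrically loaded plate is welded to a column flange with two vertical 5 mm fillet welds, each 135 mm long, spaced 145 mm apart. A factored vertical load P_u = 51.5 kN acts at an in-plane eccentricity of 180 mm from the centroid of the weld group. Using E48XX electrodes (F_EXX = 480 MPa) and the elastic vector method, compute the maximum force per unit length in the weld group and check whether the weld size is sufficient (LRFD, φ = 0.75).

f_max ≈ 655 N/mm; adequate

Total weld length L_w = 270 mm. Treat welds as unit-width lines.
Polar moment about centroid: J = 2[d³/12 + d(b/2)²] = 2[135³/12 + 135×72.5²] = 1829000 mm³.
Direct shear f_v = P/L_w = 51.5×10³ / 270 = 190.7 N/mm (vertical).
Torsion M = P·e = 51.5×10³ × 180 = 9270000 N·mm.
Critical point at (x, y) = (72.5, 67.5) from centroid. f_tx = M·y/J = 342.1 N/mm; f_ty = M·x/J = 367.4 N/mm.
Resultant f_max = √[f_tx² + (f_v + f_ty)²] = √[342.1² + (190.7 + 367.4)²] = 654.6 N/mm.
Capacity per unit length: φr_n = 0.75 × 0.6 × 480 × (0.707 × 5) = 763.6 N/mm.
654.6 ≤ 763.6 → adequate.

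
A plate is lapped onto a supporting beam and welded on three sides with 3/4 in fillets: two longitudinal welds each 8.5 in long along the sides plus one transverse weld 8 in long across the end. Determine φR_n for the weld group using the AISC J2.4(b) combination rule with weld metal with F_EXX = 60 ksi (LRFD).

t_e = 0.707 × 0.75 = 0.5302 in.
R_nwl = 0.6 × 60 × 0.5302 × 17 = 324.5 kips (longitudinal, 2 welds).
R_nwt = 0.6 × 60 × 0.5302 × 8 = 152.7 kips (transverse, base value).
(i) R_nwl + R_nwt = 477.2 kips; (ii) 0.85 R_nwl + 1.5 R_nwt = 504.9 kips.
R_n = max = 504.9 kips [governs: (ii)]; φR_n = 378.7 kips.

φR_n ≈ 379 kips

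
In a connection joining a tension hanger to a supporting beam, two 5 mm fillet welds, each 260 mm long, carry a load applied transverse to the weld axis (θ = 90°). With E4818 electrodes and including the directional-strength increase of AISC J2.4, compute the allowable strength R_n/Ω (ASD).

E48XX → F_EXX = 480 MPa.
t_e = 0.707 × 5 = 3.535 mm; A_we = 3.535 × 520 = 1838 mm².
Directional factor: 1.0 + 0.5 sin^1.5(90°) = 1.5.
F_nw = 0.6 × 480 × 1.5 = 432 MPa.
R_n/Ω = (432 × 1838) / 2.0 × 10⁻³ = 397.1 kN.

R_n/Ω ≈ 397 kN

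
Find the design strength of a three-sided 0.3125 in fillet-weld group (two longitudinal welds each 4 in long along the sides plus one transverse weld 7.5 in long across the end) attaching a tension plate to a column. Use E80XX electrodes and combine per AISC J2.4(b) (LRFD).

E80XX → F_EXX = 80 ksi.
t_e = 0.707 × 0.3125 = 0.2209 in.
R_nwl = 0.6 × 80 × 0.2209 × 8 = 84.84 kip (longitudinal, 2 welds).
R_nwt = 0.6 × 80 × 0.2209 × 7.5 = 79.54 kip (transverse, base value).
(i) R_nwl + R_nwt = 164.4 kip; (ii) 0.85 R_nwl + 1.5 R_nwt = 191.4 kip.
R_n = max = 191.4 kip [governs: (ii)]; φR_n = 143.6 kip.

φR_n ≈ 144 kip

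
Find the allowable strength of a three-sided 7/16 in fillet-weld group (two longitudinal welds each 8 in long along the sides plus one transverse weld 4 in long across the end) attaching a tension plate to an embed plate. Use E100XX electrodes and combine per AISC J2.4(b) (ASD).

R_n/Ω ≈ 186 kips

E100XX → F_EXX = 100 ksi.
t_e = 0.707 × 0.4375 = 0.3093 in.
R_nwl = 0.6 × 100 × 0.3093 × 16 = 296.9 kips (longitudinal, 2 welds).
R_nwt = 0.6 × 100 × 0.3093 × 4 = 74.23 kips (transverse, base value).
(i) R_nwl + R_nwt = 371.2 kips; (ii) 0.85 R_nwl + 1.5 R_nwt = 363.8 kips.
R_n = max = 371.2 kips [governs: (i)]; R_n/Ω = 185.6 kips.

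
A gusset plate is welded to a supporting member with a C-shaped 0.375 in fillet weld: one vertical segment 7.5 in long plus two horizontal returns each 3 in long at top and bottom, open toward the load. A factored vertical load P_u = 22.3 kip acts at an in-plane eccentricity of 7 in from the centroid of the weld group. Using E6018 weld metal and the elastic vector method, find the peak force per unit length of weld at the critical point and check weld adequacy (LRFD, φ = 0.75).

f_max ≈ 6.27 kip/in; adequate

E60XX → F_EXX = 60 ksi.
Total weld length L_w = 13.5 in. Treat welds as unit-width lines.
Centroid: x̄ = 2×3×1.5 / 13.5 = 0.6667 in from the vertical weld.
Polar moment about centroid: J = I_x + I_y = [7.5³/12 + 2×3×3.75²] + [7.5×0.6667² + 2(3³/12 + 3×0.8333²)] = 131.5 in³.
Direct shear f_v = P/L_w = 22.3 / 13.5 = 1.652 kip/in (vertical).
Torsion M = P·e = 22.3 × 7 = 156.1 kip·in.
Critical point at (x, y) = (2.333, 3.75) from centroid. f_tx = M·y/J = 4.45 kip/in; f_ty = M·x/J = 2.769 kip/in.
Resultant f_max = √[f_tx² + (f_v + f_ty)²] = √[4.45² + (1.652 + 2.769)²] = 6.273 kip/in.
Capacity per unit length: φr_n = 0.75 × 0.6 × 60 × (0.707 × 0.375) = 7.158 kip/in.
6.273 ≤ 7.158 → adequate.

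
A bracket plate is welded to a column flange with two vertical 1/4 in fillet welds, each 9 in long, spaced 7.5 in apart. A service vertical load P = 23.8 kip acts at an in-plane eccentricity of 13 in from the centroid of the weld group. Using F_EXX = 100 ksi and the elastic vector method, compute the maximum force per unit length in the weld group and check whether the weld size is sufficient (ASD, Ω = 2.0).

f_max ≈ 5.77 kip/in; NOT adequate

Total weld length L_w = 18 in. Treat welds as unit-width lines.
Polar moment about centroid: J = 2[d³/12 + d(b/2)²] = 2[9³/12 + 9×3.75²] = 374.6 in³.
Direct shear f_v = P/L_w = 23.8 / 18 = 1.322 kip/in (vertical).
Torsion M = P·e = 23.8 × 13 = 309.4 kip·in.
Critical point at (x, y) = (3.75, 4.5) from centroid. f_tx = M·y/J = 3.717 kip/in; f_ty = M·x/J = 3.097 kip/in.
Resultant f_max = √[f_tx² + (f_v + f_ty)²] = √[3.717² + (1.322 + 3.097)²] = 5.774 kip/in.
Capacity per unit length: r_n/Ω = (1/2.0) × 0.6 × 100 × (0.707 × 0.25) = 5.302 kip/in.
5.774 > 5.302 → NOT adequate.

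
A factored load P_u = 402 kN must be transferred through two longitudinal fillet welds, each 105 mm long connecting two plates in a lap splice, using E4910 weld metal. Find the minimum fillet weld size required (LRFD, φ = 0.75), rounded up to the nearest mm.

w = 13 mm

E49XX → F_EXX = 490 MPa.
Total weld length L = 210 mm.
Required throat t_e = P_u / (φ × 0.6 F_EXX × L) = 402 / (0.75 × 0.6 × 490 × 210 × 10⁻³) = 8.682 mm.
Required leg w = t_e / 0.707 = 12.28 mm → use 13 mm.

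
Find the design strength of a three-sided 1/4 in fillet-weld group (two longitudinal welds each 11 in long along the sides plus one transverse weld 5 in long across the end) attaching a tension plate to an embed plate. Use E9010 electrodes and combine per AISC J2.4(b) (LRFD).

φR_n ≈ 193 kip

E90XX → F_EXX = 90 ksi.
t_e = 0.707 × 0.25 = 0.1767 in.
R_nwl = 0.6 × 90 × 0.1767 × 22 = 210 kip (longitudinal, 2 welds).
R_nwt = 0.6 × 90 × 0.1767 × 5 = 47.72 kip (transverse, base value).
(i) R_nwl + R_nwt = 257.7 kip; (ii) 0.85 R_nwl + 1.5 R_nwt = 250.1 kip.
R_n = max = 257.7 kip [governs: (i)]; φR_n = 193.3 kip.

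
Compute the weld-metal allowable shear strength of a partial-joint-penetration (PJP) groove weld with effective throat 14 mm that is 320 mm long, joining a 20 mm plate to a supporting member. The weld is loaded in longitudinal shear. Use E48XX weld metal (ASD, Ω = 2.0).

E48XX → F_EXX = 480 MPa.
Effective throat (given) t_e = 14 mm.
A_we = 14 × 320 = 4480 mm².
F_nw = 0.6 F_EXX = 288 MPa.
R_n/Ω = (288 × 4480) / 2.0 × 10⁻³ = 645.1 kN.

R_n/Ω ≈ 645 kN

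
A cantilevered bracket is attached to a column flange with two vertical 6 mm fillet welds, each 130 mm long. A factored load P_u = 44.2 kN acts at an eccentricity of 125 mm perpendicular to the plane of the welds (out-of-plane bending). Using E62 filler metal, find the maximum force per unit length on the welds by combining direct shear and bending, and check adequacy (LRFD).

E62XX → F_EXX = 620 MPa.
L_w = 2 × 130 = 260 mm; section modulus (unit throat) S = 2 × L²/6 = 5633 mm².
Direct shear f_v = P/L_w = 44.2×10³/260 = 170 N/mm.
Moment M = P × e = 44.2×10³ × 125 = 5525000 N·mm; bending f_b = M/S = 980.8 N/mm.
f_max = √(f_v² + f_b²) = √(170² + 980.8²) = 995.4 N/mm.
φr_n = 0.75 × 0.6 × 620 × (0.707 × 6) = 1184 N/mm → adequate.

f_max ≈ 995 N/mm; adequate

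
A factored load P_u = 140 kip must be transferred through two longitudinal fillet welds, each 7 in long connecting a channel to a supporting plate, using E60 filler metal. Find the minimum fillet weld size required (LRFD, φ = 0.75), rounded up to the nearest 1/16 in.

E60XX → F_EXX = 60 ksi.
Total weld length L = 14 in.
Required throat t_e = P_u / (φ × 0.6 F_EXX × L) = 140 / (0.75 × 0.6 × 60 × 14) = 0.3704 in.
Required leg w = t_e / 0.707 = 0.5239 in → use 9/16 in.

w = 9/16 in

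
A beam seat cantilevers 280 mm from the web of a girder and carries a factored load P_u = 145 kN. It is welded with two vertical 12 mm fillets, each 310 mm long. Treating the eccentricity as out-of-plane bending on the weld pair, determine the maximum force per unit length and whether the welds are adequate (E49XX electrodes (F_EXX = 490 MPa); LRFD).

f_max ≈ 1290 N/mm; adequate

L_w = 2 × 310 = 620 mm; section modulus (unit throat) S = 2 × L²/6 = 32030 mm².
Direct shear f_v = P/L_w = 145×10³/620 = 233.9 N/mm.
Moment M = P × e = 145×10³ × 280 = 40600000 N·mm; bending f_b = M/S = 1267 N/mm.
f_max = √(f_v² + f_b²) = √(233.9² + 1267²) = 1289 N/mm.
φr_n = 0.75 × 0.6 × 490 × (0.707 × 12) = 1871 N/mm → adequate.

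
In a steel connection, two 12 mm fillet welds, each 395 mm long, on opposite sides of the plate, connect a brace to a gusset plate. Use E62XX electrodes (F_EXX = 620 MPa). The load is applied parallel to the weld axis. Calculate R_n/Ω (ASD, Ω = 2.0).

R_n/Ω ≈ 1250 kN

Effective throat t_e = 0.707 × 12 = 8.484 mm.
Total length L = 790 mm; A_we = 8.484 × 790 = 6702 mm².
F_nw = 0.6 F_EXX = 0.6 × 620 = 372 MPa.
R_n = 372 × 6702 × 10⁻³ = 2493 kN; R_n/Ω = 2493/2.0 = 1247 kN.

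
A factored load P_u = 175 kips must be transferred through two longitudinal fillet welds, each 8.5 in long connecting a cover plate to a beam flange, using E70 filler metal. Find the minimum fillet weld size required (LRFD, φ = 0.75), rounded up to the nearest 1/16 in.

E70XX → F_EXX = 70 ksi.
Total weld length L = 17 in.
Required throat t_e = P_u / (φ × 0.6 F_EXX × L) = 175 / (0.75 × 0.6 × 70 × 17) = 0.3268 in.
Required leg w = t_e / 0.707 = 0.4622 in → use 1/2 in.

w = 1/2 in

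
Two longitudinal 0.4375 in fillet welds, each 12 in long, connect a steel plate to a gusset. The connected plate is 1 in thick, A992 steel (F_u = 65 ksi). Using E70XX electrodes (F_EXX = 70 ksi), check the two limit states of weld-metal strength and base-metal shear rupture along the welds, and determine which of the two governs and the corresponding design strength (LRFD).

t_e = 0.707 × 0.4375 = 0.3093 in; L = 24 in.
Weld metal: φR_n = 0.75 × 0.6 × 70 × 0.3093 × 24 = 233.8 kips.
Base metal (shear rupture): φR_n = 0.75 × 0.6 × 65 × 1 × 24 = 702 kips.
Governing: weld metal.

φR_n ≈ 234 kips (weld metal governs)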